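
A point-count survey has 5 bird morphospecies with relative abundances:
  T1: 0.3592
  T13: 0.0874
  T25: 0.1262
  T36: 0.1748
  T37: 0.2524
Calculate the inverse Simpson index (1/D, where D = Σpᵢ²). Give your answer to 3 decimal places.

4.051

D = 0.3592² + 0.0874² + 0.1262² + 0.1748² + 0.2524² = 0.1290246 + 0.0076388 + 0.0159264 + 0.0305550 + 0.0637058 = 0.2468506 (working shown to 7 dp, full precision carried).
So 1/D = 4.05103, i.e. 4.051 to 3 decimal places.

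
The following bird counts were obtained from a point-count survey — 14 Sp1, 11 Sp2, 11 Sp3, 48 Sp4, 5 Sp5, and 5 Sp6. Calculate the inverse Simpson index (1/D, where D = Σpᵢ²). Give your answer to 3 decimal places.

3.165

Total N = 14+11+11+48+5+5 = 94, so the proportions are 0.1489362, 0.1170213, 0.1170213, 0.5106383, 0.0531915, 0.0531915 (working shown to 7 dp, full precision carried).
D = 0.1489362² + 0.1170213² + 0.1170213² + 0.5106383² + 0.0531915² + 0.0531915² = 0.0221820 + 0.0136940 + 0.0136940 + 0.2607515 + 0.0028293 + 0.0028293 = 0.3159801.
So 1/D = 3.16476, i.e. 3.165 to 3 decimal places.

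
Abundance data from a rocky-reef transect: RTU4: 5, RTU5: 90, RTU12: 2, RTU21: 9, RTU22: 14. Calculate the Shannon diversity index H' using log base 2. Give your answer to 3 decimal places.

1.243

Total N = 5+90+2+9+14 = 120, so the proportions are 0.04167, 0.75, 0.01667, 0.075, 0.11667 (working shown to 5 dp, full precision carried).
Each pᵢ log₂ pᵢ term: 0.04167×(-4.58496)=-0.19104, 0.75×(-0.41504)=-0.31128, 0.01667×(-5.90689)=-0.09845, 0.075×(-3.73697)=-0.28027, 0.11667×(-3.09954)=-0.36161.
Sum = -1.24265, so H' = 1.243.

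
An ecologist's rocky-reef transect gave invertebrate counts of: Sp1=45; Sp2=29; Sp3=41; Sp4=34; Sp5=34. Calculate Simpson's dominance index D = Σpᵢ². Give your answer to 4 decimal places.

Total N = 45+29+41+34+34 = 183, so the proportions are 0.245902, 0.15847, 0.224044, 0.185792, 0.185792 (working shown to 6 dp, full precision carried).
D = 0.245902² + 0.15847² + 0.224044² + 0.185792² + 0.185792² = 0.060468 + 0.025113 + 0.050196 + 0.034519 + 0.034519 = 0.204814.
To 4 decimal places, D = 0.2048.

0.2048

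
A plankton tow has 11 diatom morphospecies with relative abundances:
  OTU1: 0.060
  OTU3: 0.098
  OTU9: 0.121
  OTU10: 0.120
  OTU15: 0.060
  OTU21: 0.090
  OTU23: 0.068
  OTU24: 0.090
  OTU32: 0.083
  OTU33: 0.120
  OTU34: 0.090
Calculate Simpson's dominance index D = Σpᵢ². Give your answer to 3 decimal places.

0.096

D = 0.06² + 0.098² + 0.121² + 0.12² + 0.06² + 0.09² + 0.068² + 0.09² + 0.083² + 0.12² + 0.09² = 0.00360 + 0.00960 + 0.01464 + 0.01440 + 0.00360 + 0.00810 + 0.00462 + 0.00810 + 0.00689 + 0.01440 + 0.00810 = 0.09606 (working shown to 5 dp, full precision carried).
To 3 decimal places, D = 0.096.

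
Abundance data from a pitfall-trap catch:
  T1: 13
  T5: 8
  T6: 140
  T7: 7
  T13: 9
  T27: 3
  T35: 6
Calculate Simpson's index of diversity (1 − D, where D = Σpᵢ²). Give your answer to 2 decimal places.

Total N = 13+8+140+7+9+3+6 = 186, so the proportions are 0.0699, 0.043, 0.7527, 0.0376, 0.0484, 0.0161, 0.0323 (working shown to 4 dp, full precision carried).
D = 0.0699² + 0.043² + 0.7527² + 0.0376² + 0.0484² + 0.0161² + 0.0323² = 0.0049 + 0.0018 + 0.5665 + 0.0014 + 0.0023 + 0.0003 + 0.0010 = 0.5783.
So 1 − D = 0.4217, i.e. 0.42 to 2 decimal places.

0.42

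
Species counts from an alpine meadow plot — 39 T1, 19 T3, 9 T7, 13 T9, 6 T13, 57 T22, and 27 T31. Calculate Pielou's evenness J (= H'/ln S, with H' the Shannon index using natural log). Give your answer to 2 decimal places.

0.88

Total N = 39+19+9+13+6+57+27 = 170, so the proportions are 0.2294, 0.1118, 0.0529, 0.0765, 0.0353, 0.3353, 0.1588 (working shown to 4 dp, full precision carried).
H' = −Σ pᵢ ln pᵢ = −((-0.3377) + (-0.2449) + (-0.1556) + (-0.1966) + (-0.1180) + (-0.3664) + (-0.2922)) = 1.7115.
With S = 7 species, ln S = 1.9459, so J = 1.7115/1.9459 = 0.8795, i.e. 0.88 to 2 decimal places.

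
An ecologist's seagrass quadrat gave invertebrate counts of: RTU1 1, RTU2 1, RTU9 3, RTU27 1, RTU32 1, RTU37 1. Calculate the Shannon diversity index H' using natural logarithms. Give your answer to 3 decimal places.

Total N = 1+1+3+1+1+1 = 8, so the proportions are 0.125, 0.125, 0.375, 0.125, 0.125, 0.125 (working shown to 5 dp, full precision carried).
Each pᵢ ln pᵢ term: 0.125×(-2.07944)=-0.25993, 0.125×(-2.07944)=-0.25993, 0.375×(-0.98083)=-0.36781, 0.125×(-2.07944)=-0.25993, 0.125×(-2.07944)=-0.25993, 0.125×(-2.07944)=-0.25993.
Sum = -1.66746, so H' = 1.667.

1.667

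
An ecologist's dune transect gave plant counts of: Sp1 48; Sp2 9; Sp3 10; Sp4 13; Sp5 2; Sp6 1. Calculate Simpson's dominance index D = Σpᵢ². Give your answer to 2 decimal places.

Total N = 48+9+10+13+2+1 = 83, so the proportions are 0.5783, 0.1084, 0.1205, 0.1566, 0.0241, 0.012 (working shown to 4 dp, full precision carried).
D = 0.5783² + 0.1084² + 0.1205² + 0.1566² + 0.0241² + 0.012² = 0.3344 + 0.0118 + 0.0145 + 0.0245 + 0.0006 + 0.0001 = 0.3860.
To 2 decimal places, D = 0.39.

0.39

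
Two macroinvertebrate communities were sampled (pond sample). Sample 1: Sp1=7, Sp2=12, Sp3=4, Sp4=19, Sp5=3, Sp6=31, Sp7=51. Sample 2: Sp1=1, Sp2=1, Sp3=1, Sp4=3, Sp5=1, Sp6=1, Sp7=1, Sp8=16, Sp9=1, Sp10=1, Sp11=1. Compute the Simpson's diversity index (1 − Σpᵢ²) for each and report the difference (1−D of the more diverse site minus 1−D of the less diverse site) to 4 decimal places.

Sample 1: N=127, proportions 0.055118, 0.094488, 0.031496, 0.149606, 0.023622, 0.244094, 0.401575, giving 1−D = 0.743257 (working shown to 6 dp, full precision carried).
Sample 2: N=28, proportions 0.035714, 0.035714, 0.035714, 0.107143, 0.035714, 0.035714, 0.035714, 0.571429, 0.035714, 0.035714, 0.035714, giving 1−D = 0.650510.
Difference = |0.743257 − 0.650510| = 0.092747, i.e. 0.0927 to 4 decimal places.

0.0927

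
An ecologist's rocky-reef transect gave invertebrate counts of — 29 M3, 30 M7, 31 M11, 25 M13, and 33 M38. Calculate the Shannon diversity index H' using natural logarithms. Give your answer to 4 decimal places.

1.6053

Total N = 29+30+31+25+33 = 148, so the proportions are 0.195946, 0.202703, 0.209459, 0.168919, 0.222973 (working shown to 6 dp, full precision carried).
Each pᵢ ln pᵢ term: 0.195946×(-1.629916)=-0.319376, 0.202703×(-1.596015)=-0.323517, 0.209459×(-1.563225)=-0.327432, 0.168919×(-1.778336)=-0.300395, 0.222973×(-1.500705)=-0.334617.
Sum = -1.605336, so H' = 1.6053.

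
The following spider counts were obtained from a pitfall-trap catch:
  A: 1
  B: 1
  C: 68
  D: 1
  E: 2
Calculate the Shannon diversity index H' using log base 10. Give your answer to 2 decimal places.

0.15

Total N = 1+1+68+1+2 = 73, so the proportions are 0.0137, 0.0137, 0.9315, 0.0137, 0.0274 (working shown to 4 dp, full precision carried).
Each pᵢ log₁₀ pᵢ term: 0.0137×(-1.8633)=-0.0255, 0.0137×(-1.8633)=-0.0255, 0.9315×(-0.0308)=-0.0287, 0.0137×(-1.8633)=-0.0255, 0.0274×(-1.5623)=-0.0428.
Sum = -0.1481, so H' = 0.15.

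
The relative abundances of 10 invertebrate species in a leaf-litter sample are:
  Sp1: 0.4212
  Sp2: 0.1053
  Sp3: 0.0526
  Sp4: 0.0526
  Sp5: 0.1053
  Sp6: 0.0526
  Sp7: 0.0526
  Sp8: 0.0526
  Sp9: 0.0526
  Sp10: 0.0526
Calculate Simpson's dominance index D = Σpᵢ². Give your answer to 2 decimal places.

D = 0.4212² + 0.1053² + 0.0526² + 0.0526² + 0.1053² + 0.0526² + 0.0526² + 0.0526² + 0.0526² + 0.0526² = 0.1774 + 0.0111 + 0.0028 + 0.0028 + 0.0111 + 0.0028 + 0.0028 + 0.0028 + 0.0028 + 0.0028 = 0.2190 (working shown to 4 dp, full precision carried).
To 2 decimal places, D = 0.22.

0.22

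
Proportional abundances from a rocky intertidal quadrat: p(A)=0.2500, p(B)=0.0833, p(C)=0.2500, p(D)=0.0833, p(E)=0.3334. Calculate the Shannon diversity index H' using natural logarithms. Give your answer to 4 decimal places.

Each pᵢ ln pᵢ term (working shown to 6 dp, full precision carried): 0.25×(-1.386294)=-0.346574, 0.0833×(-2.485307)=-0.207026, 0.25×(-1.386294)=-0.346574, 0.0833×(-2.485307)=-0.207026, 0.3334×(-1.098412)=-0.366211.
Sum = -1.473410, so H' = 1.4734.

1.4734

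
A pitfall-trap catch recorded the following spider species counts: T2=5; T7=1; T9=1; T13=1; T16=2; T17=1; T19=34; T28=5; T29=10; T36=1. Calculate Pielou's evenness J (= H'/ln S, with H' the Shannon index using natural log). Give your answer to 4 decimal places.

Total N = 5+1+1+1+2+1+34+5+10+1 = 61, so the proportions are 0.081967, 0.016393, 0.016393, 0.016393, 0.032787, 0.016393, 0.557377, 0.081967, 0.163934, 0.016393 (working shown to 6 dp, full precision carried).
H' = −Σ pᵢ ln pᵢ = −((-0.205036) + (-0.067391) + (-0.067391) + (-0.067391) + (-0.112057) + (-0.067391) + (-0.325794) + (-0.205036) + (-0.296441) + (-0.067391)) = 1.481320.
With S = 10 species, ln S = 2.302585, so J = 1.481320/2.302585 = 0.643329, i.e. 0.6433 to 4 decimal places.

0.6433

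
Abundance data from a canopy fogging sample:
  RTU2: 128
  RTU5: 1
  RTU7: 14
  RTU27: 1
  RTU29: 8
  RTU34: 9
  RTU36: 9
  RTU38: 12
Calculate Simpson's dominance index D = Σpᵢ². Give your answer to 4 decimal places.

Total N = 128+1+14+1+8+9+9+12 = 182, so the proportions are 0.703297, 0.005495, 0.076923, 0.005495, 0.043956, 0.049451, 0.049451, 0.065934 (working shown to 6 dp, full precision carried).
D = 0.703297² + 0.005495² + 0.076923² + 0.005495² + 0.043956² + 0.049451² + 0.049451² + 0.065934² = 0.494626 + 0.000030 + 0.005917 + 0.000030 + 0.001932 + 0.002445 + 0.002445 + 0.004347 = 0.511774.
To 4 decimal places, D = 0.5118.

0.5118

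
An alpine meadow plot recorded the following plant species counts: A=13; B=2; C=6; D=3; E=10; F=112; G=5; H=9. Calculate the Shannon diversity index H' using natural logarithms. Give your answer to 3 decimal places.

Total N = 13+2+6+3+10+112+5+9 = 160, so the proportions are 0.08125, 0.0125, 0.0375, 0.01875, 0.0625, 0.7, 0.03125, 0.05625 (working shown to 5 dp, full precision carried).
Each pᵢ ln pᵢ term: 0.08125×(-2.51022)=-0.20396, 0.0125×(-4.38203)=-0.05478, 0.0375×(-3.28341)=-0.12313, 0.01875×(-3.97656)=-0.07456, 0.0625×(-2.77259)=-0.17329, 0.7×(-0.35667)=-0.24967, 0.03125×(-3.46574)=-0.10830, 0.05625×(-2.87795)=-0.16188.
Sum = -1.14957, so H' = 1.150.

1.150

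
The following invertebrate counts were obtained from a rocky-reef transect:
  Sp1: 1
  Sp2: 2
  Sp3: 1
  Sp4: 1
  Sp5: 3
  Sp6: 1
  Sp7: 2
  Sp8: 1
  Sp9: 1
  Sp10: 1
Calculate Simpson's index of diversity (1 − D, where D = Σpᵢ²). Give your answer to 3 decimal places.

0.878

Total N = 1+2+1+1+3+1+2+1+1+1 = 14, so the proportions are 0.07143, 0.14286, 0.07143, 0.07143, 0.21429, 0.07143, 0.14286, 0.07143, 0.07143, 0.07143 (working shown to 5 dp, full precision carried).
D = 0.07143² + 0.14286² + 0.07143² + 0.07143² + 0.21429² + 0.07143² + 0.14286² + 0.07143² + 0.07143² + 0.07143² = 0.00510 + 0.02041 + 0.00510 + 0.00510 + 0.04592 + 0.00510 + 0.02041 + 0.00510 + 0.00510 + 0.00510 = 0.12245.
So 1 − D = 0.87755, i.e. 0.878 to 3 decimal places.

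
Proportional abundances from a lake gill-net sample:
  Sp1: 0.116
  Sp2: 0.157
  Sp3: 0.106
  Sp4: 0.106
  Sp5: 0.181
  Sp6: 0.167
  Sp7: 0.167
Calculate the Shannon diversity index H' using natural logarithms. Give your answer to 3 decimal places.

1.924

Each pᵢ ln pᵢ term (working shown to 5 dp, full precision carried): 0.116×(-2.15417)=-0.24988, 0.157×(-1.85151)=-0.29069, 0.106×(-2.24432)=-0.23790, 0.106×(-2.24432)=-0.23790, 0.181×(-1.70926)=-0.30938, 0.167×(-1.78976)=-0.29889, 0.167×(-1.78976)=-0.29889.
Sum = -1.92352, so H' = 1.924.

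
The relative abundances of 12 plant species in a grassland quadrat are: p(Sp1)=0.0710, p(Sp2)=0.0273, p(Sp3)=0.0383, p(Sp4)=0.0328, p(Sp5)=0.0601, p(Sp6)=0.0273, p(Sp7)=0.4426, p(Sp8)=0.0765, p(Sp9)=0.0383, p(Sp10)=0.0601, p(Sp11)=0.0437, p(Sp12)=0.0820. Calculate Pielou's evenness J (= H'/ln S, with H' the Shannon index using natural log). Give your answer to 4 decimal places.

H' = −Σ pᵢ ln pᵢ = −((-0.187800) + (-0.098304) + (-0.124946) + (-0.112088) + (-0.168986) + (-0.098304) + (-0.360758) + (-0.196641) + (-0.124946) + (-0.168986) + (-0.136799) + (-0.205085)) = 1.983643 (working shown to 6 dp, full precision carried).
With S = 12 species, ln S = 2.484907, so J = 1.983643/2.484907 = 0.798277, i.e. 0.7983 to 4 decimal places.

0.7983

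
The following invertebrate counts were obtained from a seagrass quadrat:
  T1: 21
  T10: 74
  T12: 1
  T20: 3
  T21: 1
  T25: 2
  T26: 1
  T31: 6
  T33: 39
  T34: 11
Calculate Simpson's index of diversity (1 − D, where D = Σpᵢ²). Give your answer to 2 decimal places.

0.70

Total N = 21+74+1+3+1+2+1+6+39+11 = 159, so the proportions are 0.1321, 0.4654, 0.0063, 0.0189, 0.0063, 0.0126, 0.0063, 0.0377, 0.2453, 0.0692 (working shown to 4 dp, full precision carried).
D = 0.1321² + 0.4654² + 0.0063² + 0.0189² + 0.0063² + 0.0126² + 0.0063² + 0.0377² + 0.2453² + 0.0692² = 0.0174 + 0.2166 + 0.0000 + 0.0004 + 0.0000 + 0.0002 + 0.0000 + 0.0014 + 0.0602 + 0.0048 = 0.3011.
So 1 − D = 0.6989, i.e. 0.70 to 2 decimal places.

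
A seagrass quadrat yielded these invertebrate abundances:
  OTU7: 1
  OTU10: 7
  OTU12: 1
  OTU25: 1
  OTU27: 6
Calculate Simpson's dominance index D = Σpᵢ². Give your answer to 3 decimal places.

0.344

Total N = 1+7+1+1+6 = 16, so the proportions are 0.0625, 0.4375, 0.0625, 0.0625, 0.375 (working shown to 5 dp, full precision carried).
D = 0.0625² + 0.4375² + 0.0625² + 0.0625² + 0.375² = 0.00391 + 0.19141 + 0.00391 + 0.00391 + 0.14062 = 0.34375.
To 3 decimal places, D = 0.344.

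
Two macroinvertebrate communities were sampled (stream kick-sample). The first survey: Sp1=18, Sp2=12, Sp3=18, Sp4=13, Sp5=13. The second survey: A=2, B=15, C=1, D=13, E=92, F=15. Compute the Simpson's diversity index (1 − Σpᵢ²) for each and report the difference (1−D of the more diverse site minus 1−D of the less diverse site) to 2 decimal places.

The first survey: N=74, proportions 0.243243, 0.162162, 0.243243, 0.175676, 0.175676, giving 1−D = 0.793645 (working shown to 6 dp, full precision carried).
The second survey: N=138, proportions 0.014493, 0.108696, 0.007246, 0.094203, 0.666667, 0.108696, giving 1−D = 0.522789.
Difference = |0.793645 − 0.522789| = 0.270856, i.e. 0.27 to 2 decimal places.

0.27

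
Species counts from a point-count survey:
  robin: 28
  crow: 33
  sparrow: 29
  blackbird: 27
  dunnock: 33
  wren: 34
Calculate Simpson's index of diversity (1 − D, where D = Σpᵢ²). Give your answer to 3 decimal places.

Total N = 28+33+29+27+33+34 = 184, so the proportions are 0.15217, 0.17935, 0.15761, 0.14674, 0.17935, 0.18478 (working shown to 5 dp, full precision carried).
D = 0.15217² + 0.17935² + 0.15761² + 0.14674² + 0.17935² + 0.18478² = 0.02316 + 0.03217 + 0.02484 + 0.02153 + 0.03217 + 0.03414 = 0.16801.
So 1 − D = 0.83199, i.e. 0.832 to 3 decimal places.

0.832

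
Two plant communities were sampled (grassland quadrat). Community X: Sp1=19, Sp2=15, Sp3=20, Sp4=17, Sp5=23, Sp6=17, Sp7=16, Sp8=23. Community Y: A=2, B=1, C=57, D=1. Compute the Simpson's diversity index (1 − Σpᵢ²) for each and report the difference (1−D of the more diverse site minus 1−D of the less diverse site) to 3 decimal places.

Community X: N=150, proportions 0.12667, 0.1, 0.13333, 0.11333, 0.15333, 0.11333, 0.10667, 0.15333, giving 1−D = 0.87209 (working shown to 5 dp, full precision carried).
Community Y: N=61, proportions 0.03279, 0.01639, 0.93443, 0.01639, giving 1−D = 0.12524.
Difference = |0.87209 − 0.12524| = 0.74685, i.e. 0.747 to 3 decimal places.

0.747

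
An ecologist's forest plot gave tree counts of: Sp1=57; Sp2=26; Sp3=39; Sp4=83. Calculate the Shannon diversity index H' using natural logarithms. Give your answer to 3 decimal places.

1.300

Total N = 57+26+39+83 = 205, so the proportions are 0.27805, 0.12683, 0.19024, 0.40488 (working shown to 5 dp, full precision carried).
Each pᵢ ln pᵢ term: 0.27805×(-1.27996)=-0.35589, 0.12683×(-2.06491)=-0.26189, 0.19024×(-1.65945)=-0.31570, 0.40488×(-0.90417)=-0.36608.
Sum = -1.29956, so H' = 1.300.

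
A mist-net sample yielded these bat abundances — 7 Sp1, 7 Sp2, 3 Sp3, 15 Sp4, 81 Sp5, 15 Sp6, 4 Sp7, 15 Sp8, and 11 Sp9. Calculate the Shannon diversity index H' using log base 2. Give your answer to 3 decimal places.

Total N = 7+7+3+15+81+15+4+15+11 = 158, so the proportions are 0.0443, 0.0443, 0.01899, 0.09494, 0.51266, 0.09494, 0.02532, 0.09494, 0.06962 (working shown to 5 dp, full precision carried).
Each pᵢ log₂ pᵢ term: 0.0443×(-4.49643)=-0.19921, 0.0443×(-4.49643)=-0.19921, 0.01899×(-5.71882)=-0.10859, 0.09494×(-3.39689)=-0.32249, 0.51266×(-0.96393)=-0.49417, 0.09494×(-3.39689)=-0.32249, 0.02532×(-5.30378)=-0.13427, 0.09494×(-3.39689)=-0.32249, 0.06962×(-3.84435)=-0.26764.
Sum = -2.37056, so H' = 2.371.

2.371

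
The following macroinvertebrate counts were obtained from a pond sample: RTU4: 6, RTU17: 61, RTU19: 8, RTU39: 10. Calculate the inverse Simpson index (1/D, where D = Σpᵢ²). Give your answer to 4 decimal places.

1.8426

Total N = 6+61+8+10 = 85, so the proportions are 0.0705882, 0.7176471, 0.0941176, 0.1176471 (working shown to 7 dp, full precision carried).
D = 0.0705882² + 0.7176471² + 0.0941176² + 0.1176471² = 0.0049827 + 0.5150173 + 0.0088581 + 0.0138408 = 0.5426990.
So 1/D = 1.842642, i.e. 1.8426 to 4 decimal places.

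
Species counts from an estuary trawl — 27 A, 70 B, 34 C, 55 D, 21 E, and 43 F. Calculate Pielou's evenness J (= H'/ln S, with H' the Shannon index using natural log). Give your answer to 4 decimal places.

Total N = 27+70+34+55+21+43 = 250, so the proportions are 0.108, 0.28, 0.136, 0.22, 0.084, 0.172 (working shown to 6 dp, full precision carried).
H' = −Σ pᵢ ln pᵢ = −((-0.240367) + (-0.356430) + (-0.271334) + (-0.333108) + (-0.208063) + (-0.302765)) = 1.712067.
With S = 6 species, ln S = 1.791759, so J = 1.712067/1.791759 = 0.955523, i.e. 0.9555 to 4 decimal places.

0.9555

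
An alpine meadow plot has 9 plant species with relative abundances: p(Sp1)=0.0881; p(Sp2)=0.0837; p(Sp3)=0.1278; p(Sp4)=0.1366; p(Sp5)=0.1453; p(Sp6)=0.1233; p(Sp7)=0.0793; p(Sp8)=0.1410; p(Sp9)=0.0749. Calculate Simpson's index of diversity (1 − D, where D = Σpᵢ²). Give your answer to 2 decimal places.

D = 0.0881² + 0.0837² + 0.1278² + 0.1366² + 0.1453² + 0.1233² + 0.0793² + 0.141² + 0.0749² = 0.0078 + 0.0070 + 0.0163 + 0.0187 + 0.0211 + 0.0152 + 0.0063 + 0.0199 + 0.0056 = 0.1179 (working shown to 4 dp, full precision carried).
So 1 − D = 0.8821, i.e. 0.88 to 2 decimal places.

0.88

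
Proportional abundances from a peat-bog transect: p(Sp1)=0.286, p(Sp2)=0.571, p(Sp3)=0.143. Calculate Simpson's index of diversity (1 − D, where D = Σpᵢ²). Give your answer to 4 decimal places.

D = 0.286² + 0.571² + 0.143² = 0.081796 + 0.326041 + 0.020449 = 0.428286 (working shown to 6 dp, full precision carried).
So 1 − D = 0.571714, i.e. 0.5717 to 4 decimal places.

0.5717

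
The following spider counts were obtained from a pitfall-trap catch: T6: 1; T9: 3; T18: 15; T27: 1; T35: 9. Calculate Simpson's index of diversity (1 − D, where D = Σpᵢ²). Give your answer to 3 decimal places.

0.623

Total N = 1+3+15+1+9 = 29, so the proportions are 0.03448, 0.10345, 0.51724, 0.03448, 0.31034 (working shown to 5 dp, full precision carried).
D = 0.03448² + 0.10345² + 0.51724² + 0.03448² + 0.31034² = 0.00119 + 0.01070 + 0.26754 + 0.00119 + 0.09631 = 0.37693.
So 1 − D = 0.62307, i.e. 0.623 to 3 decimal places.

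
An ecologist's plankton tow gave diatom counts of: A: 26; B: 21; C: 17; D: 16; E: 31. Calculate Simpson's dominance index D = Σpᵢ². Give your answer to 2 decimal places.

Total N = 26+21+17+16+31 = 111, so the proportions are 0.2342, 0.1892, 0.1532, 0.1441, 0.2793 (working shown to 4 dp, full precision carried).
D = 0.2342² + 0.1892² + 0.1532² + 0.1441² + 0.2793² = 0.0549 + 0.0358 + 0.0235 + 0.0208 + 0.0780 = 0.2129.
To 2 decimal places, D = 0.21.

0.21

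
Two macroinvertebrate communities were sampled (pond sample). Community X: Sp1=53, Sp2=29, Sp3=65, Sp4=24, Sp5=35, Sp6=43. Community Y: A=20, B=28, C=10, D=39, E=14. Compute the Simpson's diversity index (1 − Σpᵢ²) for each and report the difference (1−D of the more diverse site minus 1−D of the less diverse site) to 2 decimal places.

Community X: N=249, proportions 0.2129, 0.1165, 0.261, 0.0964, 0.1406, 0.1727, giving 1−D = 0.8141 (working shown to 4 dp, full precision carried).
Community Y: N=111, proportions 0.1802, 0.2523, 0.0901, 0.3514, 0.1261, giving 1−D = 0.7564.
Difference = |0.8141 − 0.7564| = 0.0577, i.e. 0.06 to 2 decimal places.

0.06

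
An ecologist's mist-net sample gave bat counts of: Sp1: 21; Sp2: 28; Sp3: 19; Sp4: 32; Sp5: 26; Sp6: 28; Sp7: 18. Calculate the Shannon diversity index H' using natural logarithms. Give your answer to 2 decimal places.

Total N = 21+28+19+32+26+28+18 = 172, so the proportions are 0.1221, 0.1628, 0.1105, 0.186, 0.1512, 0.1628, 0.1047 (working shown to 4 dp, full precision carried).
Each pᵢ ln pᵢ term: 0.1221×(-2.1030)=-0.2568, 0.1628×(-1.8153)=-0.2955, 0.1105×(-2.2031)=-0.2434, 0.186×(-1.6818)=-0.3129, 0.1512×(-1.8894)=-0.2856, 0.1628×(-1.8153)=-0.2955, 0.1047×(-2.2571)=-0.2362.
Sum = -1.9258, so H' = 1.93.

1.93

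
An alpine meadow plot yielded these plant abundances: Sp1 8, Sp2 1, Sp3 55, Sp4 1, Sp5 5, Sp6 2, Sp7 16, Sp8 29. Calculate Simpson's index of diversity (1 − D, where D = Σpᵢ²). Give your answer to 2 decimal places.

0.69

Total N = 8+1+55+1+5+2+16+29 = 117, so the proportions are 0.0684, 0.0085, 0.4701, 0.0085, 0.0427, 0.0171, 0.1368, 0.2479 (working shown to 4 dp, full precision carried).
D = 0.0684² + 0.0085² + 0.4701² + 0.0085² + 0.0427² + 0.0171² + 0.1368² + 0.2479² = 0.0047 + 0.0001 + 0.2210 + 0.0001 + 0.0018 + 0.0003 + 0.0187 + 0.0614 = 0.3081.
So 1 − D = 0.6919, i.e. 0.69 to 2 decimal places.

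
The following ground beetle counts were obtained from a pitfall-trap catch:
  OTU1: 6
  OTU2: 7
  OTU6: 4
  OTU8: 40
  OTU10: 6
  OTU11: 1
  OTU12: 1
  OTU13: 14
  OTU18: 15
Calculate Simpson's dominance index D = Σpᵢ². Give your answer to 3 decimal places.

Total N = 6+7+4+40+6+1+1+14+15 = 94, so the proportions are 0.06383, 0.07447, 0.04255, 0.42553, 0.06383, 0.01064, 0.01064, 0.14894, 0.15957 (working shown to 5 dp, full precision carried).
D = 0.06383² + 0.07447² + 0.04255² + 0.42553² + 0.06383² + 0.01064² + 0.01064² + 0.14894² + 0.15957² = 0.00407 + 0.00555 + 0.00181 + 0.18108 + 0.00407 + 0.00011 + 0.00011 + 0.02218 + 0.02546 = 0.24445.
To 3 decimal places, D = 0.244.

0.244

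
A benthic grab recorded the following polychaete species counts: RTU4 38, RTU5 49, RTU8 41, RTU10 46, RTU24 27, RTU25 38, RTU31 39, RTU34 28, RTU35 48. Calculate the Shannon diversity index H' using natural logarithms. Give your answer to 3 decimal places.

Total N = 38+49+41+46+27+38+39+28+48 = 354, so the proportions are 0.10734, 0.13842, 0.11582, 0.12994, 0.07627, 0.10734, 0.11017, 0.0791, 0.13559 (working shown to 5 dp, full precision carried).
Each pᵢ ln pᵢ term: 0.10734×(-2.23171)=-0.23956, 0.13842×(-1.97748)=-0.27372, 0.11582×(-2.15572)=-0.24967, 0.12994×(-2.04066)=-0.26517, 0.07627×(-2.57346)=-0.19628, 0.10734×(-2.23171)=-0.23956, 0.11017×(-2.20574)=-0.24300, 0.0791×(-2.53709)=-0.20067, 0.13559×(-1.99810)=-0.27093.
Sum = -2.17857, so H' = 2.179.

2.179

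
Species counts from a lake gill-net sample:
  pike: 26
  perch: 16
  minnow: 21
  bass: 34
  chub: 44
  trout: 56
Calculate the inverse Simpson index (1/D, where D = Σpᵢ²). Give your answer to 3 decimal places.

Total N = 26+16+21+34+44+56 = 197, so the proportions are 0.1319797, 0.0812183, 0.106599, 0.1725888, 0.2233503, 0.284264 (working shown to 7 dp, full precision carried).
D = 0.1319797² + 0.0812183² + 0.106599² + 0.1725888² + 0.2233503² + 0.284264² = 0.0174186 + 0.0065964 + 0.0113633 + 0.0297869 + 0.0498853 + 0.0808060 = 0.1958566.
So 1/D = 5.10578, i.e. 5.106 to 3 decimal places.

5.106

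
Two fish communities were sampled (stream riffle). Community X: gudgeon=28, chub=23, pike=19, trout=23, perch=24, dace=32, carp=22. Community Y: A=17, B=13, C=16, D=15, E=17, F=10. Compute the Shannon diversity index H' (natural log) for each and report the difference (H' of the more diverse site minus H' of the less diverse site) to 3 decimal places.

Community X: N=171, proportions 0.16374, 0.1345, 0.11111, 0.1345, 0.14035, 0.18713, 0.12865, giving H' = 1.93313 (working shown to 5 dp, full precision carried).
Community Y: N=88, proportions 0.19318, 0.14773, 0.18182, 0.17045, 0.19318, 0.11364, giving H' = 1.77641.
Difference = |1.93313 − 1.77641| = 0.15672, i.e. 0.157 to 3 decimal places.

0.157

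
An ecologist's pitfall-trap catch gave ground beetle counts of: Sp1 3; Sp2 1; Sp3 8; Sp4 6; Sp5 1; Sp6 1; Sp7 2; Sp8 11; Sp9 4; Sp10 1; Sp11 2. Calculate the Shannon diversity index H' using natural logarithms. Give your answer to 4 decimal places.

2.0545

Total N = 3+1+8+6+1+1+2+11+4+1+2 = 40, so the proportions are 0.075, 0.025, 0.2, 0.15, 0.025, 0.025, 0.05, 0.275, 0.1, 0.025, 0.05 (working shown to 6 dp, full precision carried).
Each pᵢ ln pᵢ term: 0.075×(-2.590267)=-0.194270, 0.025×(-3.688879)=-0.092222, 0.2×(-1.609438)=-0.321888, 0.15×(-1.897120)=-0.284568, 0.025×(-3.688879)=-0.092222, 0.025×(-3.688879)=-0.092222, 0.05×(-2.995732)=-0.149787, 0.275×(-1.290984)=-0.355021, 0.1×(-2.302585)=-0.230259, 0.025×(-3.688879)=-0.092222, 0.05×(-2.995732)=-0.149787.
Sum = -2.054466, so H' = 2.0545.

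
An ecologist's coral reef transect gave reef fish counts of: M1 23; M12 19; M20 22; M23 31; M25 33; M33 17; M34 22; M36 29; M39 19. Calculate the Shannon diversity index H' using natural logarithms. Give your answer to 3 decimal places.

Total N = 23+19+22+31+33+17+22+29+19 = 215, so the proportions are 0.10698, 0.08837, 0.10233, 0.14419, 0.15349, 0.07907, 0.10233, 0.13488, 0.08837 (working shown to 5 dp, full precision carried).
Each pᵢ ln pᵢ term: 0.10698×(-2.23514)=-0.23911, 0.08837×(-2.42620)=-0.21441, 0.10233×(-2.27960)=-0.23326, 0.14419×(-1.93665)=-0.27924, 0.15349×(-1.87413)=-0.28766, 0.07907×(-2.53742)=-0.20063, 0.10233×(-2.27960)=-0.23326, 0.13488×(-2.00334)=-0.27022, 0.08837×(-2.42620)=-0.21441.
Sum = -2.17219, so H' = 2.172.

2.172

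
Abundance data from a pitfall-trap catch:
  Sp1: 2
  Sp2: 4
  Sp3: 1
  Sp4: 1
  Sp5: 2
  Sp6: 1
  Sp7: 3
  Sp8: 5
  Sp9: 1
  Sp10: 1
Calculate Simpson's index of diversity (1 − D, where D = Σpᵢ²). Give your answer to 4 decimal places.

0.8571

Total N = 2+4+1+1+2+1+3+5+1+1 = 21, so the proportions are 0.095238, 0.190476, 0.047619, 0.047619, 0.095238, 0.047619, 0.142857, 0.238095, 0.047619, 0.047619 (working shown to 6 dp, full precision carried).
D = 0.095238² + 0.190476² + 0.047619² + 0.047619² + 0.095238² + 0.047619² + 0.142857² + 0.238095² + 0.047619² + 0.047619² = 0.009070 + 0.036281 + 0.002268 + 0.002268 + 0.009070 + 0.002268 + 0.020408 + 0.056689 + 0.002268 + 0.002268 = 0.142857.
So 1 − D = 0.857143, i.e. 0.8571 to 4 decimal places.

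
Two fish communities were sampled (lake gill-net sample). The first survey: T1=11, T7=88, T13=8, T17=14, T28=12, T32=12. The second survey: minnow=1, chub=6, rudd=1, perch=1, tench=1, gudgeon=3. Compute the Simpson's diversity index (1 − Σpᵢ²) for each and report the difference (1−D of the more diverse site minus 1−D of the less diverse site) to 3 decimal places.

The first survey: N=145, proportions 0.07586, 0.6069, 0.05517, 0.09655, 0.08276, 0.08276, giving 1−D = 0.59986 (working shown to 5 dp, full precision carried).
The second survey: N=13, proportions 0.07692, 0.46154, 0.07692, 0.07692, 0.07692, 0.23077, giving 1−D = 0.71006.
Difference = |0.59986 − 0.71006| = 0.11020, i.e. 0.110 to 3 decimal places.

0.110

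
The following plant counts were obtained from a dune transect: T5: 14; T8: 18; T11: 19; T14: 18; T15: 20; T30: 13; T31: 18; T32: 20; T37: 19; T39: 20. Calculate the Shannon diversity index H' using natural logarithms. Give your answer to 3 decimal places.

Total N = 14+18+19+18+20+13+18+20+19+20 = 179, so the proportions are 0.07821, 0.10056, 0.10615, 0.10056, 0.11173, 0.07263, 0.10056, 0.11173, 0.10615, 0.11173 (working shown to 5 dp, full precision carried).
Each pᵢ ln pᵢ term: 0.07821×(-2.54833)=-0.19931, 0.10056×(-2.29701)=-0.23098, 0.10615×(-2.24295)=-0.23808, 0.10056×(-2.29701)=-0.23098, 0.11173×(-2.19165)=-0.24488, 0.07263×(-2.62244)=-0.19046, 0.10056×(-2.29701)=-0.23098, 0.11173×(-2.19165)=-0.24488, 0.10615×(-2.24295)=-0.23808, 0.11173×(-2.19165)=-0.24488.
Sum = -2.29351, so H' = 2.294.

2.294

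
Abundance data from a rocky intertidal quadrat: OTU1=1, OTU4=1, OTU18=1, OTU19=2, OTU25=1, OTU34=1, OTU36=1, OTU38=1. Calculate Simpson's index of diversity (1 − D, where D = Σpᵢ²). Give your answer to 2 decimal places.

Total N = 1+1+1+2+1+1+1+1 = 9, so the proportions are 0.1111, 0.1111, 0.1111, 0.2222, 0.1111, 0.1111, 0.1111, 0.1111 (working shown to 4 dp, full precision carried).
D = 0.1111² + 0.1111² + 0.1111² + 0.2222² + 0.1111² + 0.1111² + 0.1111² + 0.1111² = 0.0123 + 0.0123 + 0.0123 + 0.0494 + 0.0123 + 0.0123 + 0.0123 + 0.0123 = 0.1358.
So 1 − D = 0.8642, i.e. 0.86 to 2 decimal places.

0.86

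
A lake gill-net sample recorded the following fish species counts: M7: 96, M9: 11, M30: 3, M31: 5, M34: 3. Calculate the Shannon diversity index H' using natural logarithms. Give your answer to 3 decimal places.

0.710

Total N = 96+11+3+5+3 = 118, so the proportions are 0.81356, 0.09322, 0.02542, 0.04237, 0.02542 (working shown to 5 dp, full precision carried).
Each pᵢ ln pᵢ term: 0.81356×(-0.20634)=-0.16787, 0.09322×(-2.37279)=-0.22119, 0.02542×(-3.67207)=-0.09336, 0.04237×(-3.16125)=-0.13395, 0.02542×(-3.67207)=-0.09336.
Sum = -0.70973, so H' = 0.710.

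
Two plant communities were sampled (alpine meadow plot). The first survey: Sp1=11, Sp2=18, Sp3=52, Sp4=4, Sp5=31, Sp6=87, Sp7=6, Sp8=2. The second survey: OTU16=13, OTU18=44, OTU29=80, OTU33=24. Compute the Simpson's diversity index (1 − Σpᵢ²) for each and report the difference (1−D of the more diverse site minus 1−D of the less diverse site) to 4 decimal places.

The first survey: N=211, proportions 0.0521327, 0.0853081, 0.2464455, 0.0189573, 0.1469194, 0.4123223, 0.028436, 0.0094787, giving 1−D = 0.7364165 (working shown to 7 dp, full precision carried).
The second survey: N=161, proportions 0.0807453, 0.2732919, 0.4968944, 0.1490683, giving 1−D = 0.6496663.
Difference = |0.7364165 − 0.6496663| = 0.0867502, i.e. 0.0868 to 4 decimal places.

0.0868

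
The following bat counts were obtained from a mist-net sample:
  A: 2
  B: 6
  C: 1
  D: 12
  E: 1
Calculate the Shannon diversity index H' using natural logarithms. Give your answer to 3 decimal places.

Total N = 2+6+1+12+1 = 22, so the proportions are 0.09091, 0.27273, 0.04545, 0.54545, 0.04545 (working shown to 5 dp, full precision carried).
Each pᵢ ln pᵢ term: 0.09091×(-2.39790)=-0.21799, 0.27273×(-1.29928)=-0.35435, 0.04545×(-3.09104)=-0.14050, 0.54545×(-0.60614)=-0.33062, 0.04545×(-3.09104)=-0.14050.
Sum = -1.18396, so H' = 1.184.

1.184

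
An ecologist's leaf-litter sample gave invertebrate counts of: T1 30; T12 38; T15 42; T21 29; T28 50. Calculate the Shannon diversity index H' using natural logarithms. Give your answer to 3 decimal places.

Total N = 30+38+42+29+50 = 189, so the proportions are 0.15873, 0.20106, 0.22222, 0.15344, 0.26455 (working shown to 5 dp, full precision carried).
Each pᵢ ln pᵢ term: 0.15873×(-1.84055)=-0.29215, 0.20106×(-1.60416)=-0.32253, 0.22222×(-1.50408)=-0.33424, 0.15344×(-1.87445)=-0.28761, 0.26455×(-1.32972)=-0.35178.
Sum = -1.58831, so H' = 1.588.

1.588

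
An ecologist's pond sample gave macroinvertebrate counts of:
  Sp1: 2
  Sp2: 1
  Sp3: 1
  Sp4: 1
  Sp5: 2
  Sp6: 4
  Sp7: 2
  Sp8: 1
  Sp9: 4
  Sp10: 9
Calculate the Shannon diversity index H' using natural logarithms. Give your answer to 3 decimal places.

1.999

Total N = 2+1+1+1+2+4+2+1+4+9 = 27, so the proportions are 0.07407, 0.03704, 0.03704, 0.03704, 0.07407, 0.14815, 0.07407, 0.03704, 0.14815, 0.33333 (working shown to 5 dp, full precision carried).
Each pᵢ ln pᵢ term: 0.07407×(-2.60269)=-0.19279, 0.03704×(-3.29584)=-0.12207, 0.03704×(-3.29584)=-0.12207, 0.03704×(-3.29584)=-0.12207, 0.07407×(-2.60269)=-0.19279, 0.14815×(-1.90954)=-0.28290, 0.07407×(-2.60269)=-0.19279, 0.03704×(-3.29584)=-0.12207, 0.14815×(-1.90954)=-0.28290, 0.33333×(-1.09861)=-0.36620.
Sum = -1.99864, so H' = 1.999.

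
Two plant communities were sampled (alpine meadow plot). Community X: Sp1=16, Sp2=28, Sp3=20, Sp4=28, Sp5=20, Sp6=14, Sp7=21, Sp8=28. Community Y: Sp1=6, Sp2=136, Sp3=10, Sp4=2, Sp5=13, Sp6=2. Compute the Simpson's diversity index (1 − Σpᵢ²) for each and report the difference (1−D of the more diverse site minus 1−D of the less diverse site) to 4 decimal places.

Community X: N=175, proportions 0.09142857, 0.16, 0.11428571, 0.16, 0.11428571, 0.08, 0.12, 0.16, giving 1−D = 0.86791837 (working shown to 8 dp, full precision carried).
Community Y: N=169, proportions 0.03550296, 0.80473373, 0.0591716, 0.01183432, 0.07692308, 0.01183432, giving 1−D = 0.34144463.
Difference = |0.86791837 − 0.34144463| = 0.52647374, i.e. 0.5265 to 4 decimal places.

0.5265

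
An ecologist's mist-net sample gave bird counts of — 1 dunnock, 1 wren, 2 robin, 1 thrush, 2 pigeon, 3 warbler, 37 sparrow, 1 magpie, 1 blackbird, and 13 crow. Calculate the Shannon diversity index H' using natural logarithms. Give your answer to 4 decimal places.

1.3365

Total N = 1+1+2+1+2+3+37+1+1+13 = 62, so the proportions are 0.016129, 0.016129, 0.032258, 0.016129, 0.032258, 0.048387, 0.596774, 0.016129, 0.016129, 0.209677 (working shown to 6 dp, full precision carried).
Each pᵢ ln pᵢ term: 0.016129×(-4.127134)=-0.066567, 0.016129×(-4.127134)=-0.066567, 0.032258×(-3.433987)=-0.110774, 0.016129×(-4.127134)=-0.066567, 0.032258×(-3.433987)=-0.110774, 0.048387×(-3.028522)=-0.146541, 0.596774×(-0.516216)=-0.308065, 0.016129×(-4.127134)=-0.066567, 0.016129×(-4.127134)=-0.066567, 0.209677×(-1.562185)=-0.327555.
Sum = -1.336542, so H' = 1.3365.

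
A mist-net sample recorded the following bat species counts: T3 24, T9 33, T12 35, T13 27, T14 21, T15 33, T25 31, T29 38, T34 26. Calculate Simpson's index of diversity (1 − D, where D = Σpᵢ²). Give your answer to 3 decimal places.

Total N = 24+33+35+27+21+33+31+38+26 = 268, so the proportions are 0.08955, 0.12313, 0.1306, 0.10075, 0.07836, 0.12313, 0.11567, 0.14179, 0.09701 (working shown to 5 dp, full precision carried).
D = 0.08955² + 0.12313² + 0.1306² + 0.10075² + 0.07836² + 0.12313² + 0.11567² + 0.14179² + 0.09701² = 0.00802 + 0.01516 + 0.01706 + 0.01015 + 0.00614 + 0.01516 + 0.01338 + 0.02010 + 0.00941 = 0.11459.
So 1 − D = 0.88541, i.e. 0.885 to 3 decimal places.

0.885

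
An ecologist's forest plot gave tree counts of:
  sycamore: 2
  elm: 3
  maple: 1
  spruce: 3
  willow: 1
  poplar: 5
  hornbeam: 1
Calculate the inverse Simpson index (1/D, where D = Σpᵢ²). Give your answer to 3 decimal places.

5.120

Total N = 2+3+1+3+1+5+1 = 16, so the proportions are 0.125, 0.1875, 0.0625, 0.1875, 0.0625, 0.3125, 0.0625 (working shown to 7 dp, full precision carried).
D = 0.125² + 0.1875² + 0.0625² + 0.1875² + 0.0625² + 0.3125² + 0.0625² = 0.0156250 + 0.0351562 + 0.0039062 + 0.0351562 + 0.0039062 + 0.0976562 + 0.0039062 = 0.1953125.
So 1/D = 5.12000, i.e. 5.120 to 3 decimal places.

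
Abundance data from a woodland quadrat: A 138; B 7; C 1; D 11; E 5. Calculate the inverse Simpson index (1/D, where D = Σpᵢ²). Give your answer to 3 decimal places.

Total N = 138+7+1+11+5 = 162, so the proportions are 0.851852, 0.04321, 0.006173, 0.067901, 0.030864 (working shown to 6 dp, full precision carried).
D = 0.851852² + 0.04321² + 0.006173² + 0.067901² + 0.030864² = 0.725652 + 0.001867 + 0.000038 + 0.004611 + 0.000953 = 0.733120.
So 1/D = 1.36403, i.e. 1.364 to 3 decimal places.

1.364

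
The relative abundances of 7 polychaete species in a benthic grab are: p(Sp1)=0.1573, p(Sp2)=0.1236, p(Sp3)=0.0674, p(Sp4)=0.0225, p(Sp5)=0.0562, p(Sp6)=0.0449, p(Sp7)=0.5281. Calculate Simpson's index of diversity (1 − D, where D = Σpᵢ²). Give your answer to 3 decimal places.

D = 0.1573² + 0.1236² + 0.0674² + 0.0225² + 0.0562² + 0.0449² + 0.5281² = 0.02474 + 0.01528 + 0.00454 + 0.00051 + 0.00316 + 0.00202 + 0.27889 = 0.32913 (working shown to 5 dp, full precision carried).
So 1 − D = 0.67087, i.e. 0.671 to 3 decimal places.

0.671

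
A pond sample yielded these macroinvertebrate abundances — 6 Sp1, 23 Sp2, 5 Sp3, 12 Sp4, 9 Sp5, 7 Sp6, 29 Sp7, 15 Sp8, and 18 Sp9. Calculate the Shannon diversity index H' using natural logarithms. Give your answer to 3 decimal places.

Total N = 6+23+5+12+9+7+29+15+18 = 124, so the proportions are 0.04839, 0.18548, 0.04032, 0.09677, 0.07258, 0.05645, 0.23387, 0.12097, 0.14516 (working shown to 5 dp, full precision carried).
Each pᵢ ln pᵢ term: 0.04839×(-3.02852)=-0.14654, 0.18548×(-1.68479)=-0.31250, 0.04032×(-3.21084)=-0.12947, 0.09677×(-2.33537)=-0.22600, 0.07258×(-2.62306)=-0.19038, 0.05645×(-2.87437)=-0.16226, 0.23387×(-1.45299)=-0.33981, 0.12097×(-2.11223)=-0.25551, 0.14516×(-1.92991)=-0.28015.
Sum = -2.04263, so H' = 2.043.

2.043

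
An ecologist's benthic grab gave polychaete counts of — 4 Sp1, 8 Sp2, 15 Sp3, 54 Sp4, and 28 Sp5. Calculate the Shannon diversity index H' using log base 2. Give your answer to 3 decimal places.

1.851

Total N = 4+8+15+54+28 = 109, so the proportions are 0.0367, 0.07339, 0.13761, 0.49541, 0.25688 (working shown to 5 dp, full precision carried).
Each pᵢ log₂ pᵢ term: 0.0367×(-4.76818)=-0.17498, 0.07339×(-3.76818)=-0.27656, 0.13761×(-2.86129)=-0.39376, 0.49541×(-1.01330)=-0.50200, 0.25688×(-1.96083)=-0.50370.
Sum = -1.85100, so H' = 1.851.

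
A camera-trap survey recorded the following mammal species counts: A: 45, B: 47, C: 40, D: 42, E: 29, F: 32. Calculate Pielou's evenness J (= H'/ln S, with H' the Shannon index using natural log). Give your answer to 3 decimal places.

0.992

Total N = 45+47+40+42+29+32 = 235, so the proportions are 0.19149, 0.2, 0.17021, 0.17872, 0.1234, 0.13617 (working shown to 5 dp, full precision carried).
H' = −Σ pᵢ ln pᵢ = −((-0.31652) + (-0.32189) + (-0.30140) + (-0.30775) + (-0.25820) + (-0.27150)) = 1.77725.
With S = 6 species, ln S = 1.79176, so J = 1.77725/1.79176 = 0.99190, i.e. 0.992 to 3 decimal places.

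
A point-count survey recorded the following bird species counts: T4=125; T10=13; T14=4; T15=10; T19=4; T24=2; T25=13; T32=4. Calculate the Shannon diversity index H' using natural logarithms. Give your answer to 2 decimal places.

1.10

Total N = 125+13+4+10+4+2+13+4 = 175, so the proportions are 0.7143, 0.0743, 0.0229, 0.0571, 0.0229, 0.0114, 0.0743, 0.0229 (working shown to 4 dp, full precision carried).
Each pᵢ ln pᵢ term: 0.7143×(-0.3365)=-0.2403, 0.0743×(-2.5998)=-0.1931, 0.0229×(-3.7785)=-0.0864, 0.0571×(-2.8622)=-0.1636, 0.0229×(-3.7785)=-0.0864, 0.0114×(-4.4716)=-0.0511, 0.0743×(-2.5998)=-0.1931, 0.0229×(-3.7785)=-0.0864.
Sum = -1.1004, so H' = 1.10.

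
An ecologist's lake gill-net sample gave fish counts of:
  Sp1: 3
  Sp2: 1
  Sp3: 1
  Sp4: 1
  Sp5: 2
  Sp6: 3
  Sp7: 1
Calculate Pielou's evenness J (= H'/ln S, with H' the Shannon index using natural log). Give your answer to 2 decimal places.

Total N = 3+1+1+1+2+3+1 = 12, so the proportions are 0.25, 0.0833, 0.0833, 0.0833, 0.1667, 0.25, 0.0833 (working shown to 4 dp, full precision carried).
H' = −Σ pᵢ ln pᵢ = −((-0.3466) + (-0.2071) + (-0.2071) + (-0.2071) + (-0.2986) + (-0.3466) + (-0.2071)) = 1.8201.
With S = 7 species, ln S = 1.9459, so J = 1.8201/1.9459 = 0.9353, i.e. 0.94 to 2 decimal places.

0.94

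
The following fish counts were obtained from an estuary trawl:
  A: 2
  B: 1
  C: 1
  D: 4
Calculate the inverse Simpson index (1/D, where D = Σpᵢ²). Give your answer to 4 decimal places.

2.9091

Total N = 2+1+1+4 = 8, so the proportions are 0.25, 0.125, 0.125, 0.5 (working shown to 7 dp, full precision carried).
D = 0.25² + 0.125² + 0.125² + 0.5² = 0.0625000 + 0.0156250 + 0.0156250 + 0.2500000 = 0.3437500.
So 1/D = 2.909091, i.e. 2.9091 to 4 decimal places.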